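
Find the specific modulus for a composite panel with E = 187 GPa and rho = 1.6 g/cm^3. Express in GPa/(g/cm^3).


Specific stiffness = E/rho = 187/1.6 = 116.9 GPa/(g/cm^3)

116.9 GPa/(g/cm^3)


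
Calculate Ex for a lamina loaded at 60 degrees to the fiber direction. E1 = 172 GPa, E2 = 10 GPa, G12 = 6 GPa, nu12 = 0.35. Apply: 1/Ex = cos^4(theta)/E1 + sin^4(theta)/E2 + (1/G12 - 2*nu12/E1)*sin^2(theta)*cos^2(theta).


cos^4(60) = 0.0625, sin^4(60) = 0.5625, sin^2(60)*cos^2(60) = 0.1875
1/G12 - 2*nu12/E1 = 1/6 - 2*0.35/172 = 0.162597 GPa^-1
1/Ex = 0.0625/172 + 0.5625/10 + 0.162597*0.1875 = 0.0871003 GPa^-1
Ex = 11.48 GPa

11.48 GPa


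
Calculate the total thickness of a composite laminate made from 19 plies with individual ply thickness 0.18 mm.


h = n * t_ply = 19 * 0.18 = 3.42 mm

3.42 mm


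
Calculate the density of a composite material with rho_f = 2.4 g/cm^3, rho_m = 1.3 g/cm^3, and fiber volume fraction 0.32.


rho_c = rho_f*Vf + rho_m*(1-Vf) = 2.4*0.32 + 1.3*0.68 = 1.652 g/cm^3

1.652 g/cm^3


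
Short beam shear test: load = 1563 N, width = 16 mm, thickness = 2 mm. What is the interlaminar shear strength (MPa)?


ILSS = 3F/(4bh) = 3*1563/(4*16*2) = 36.63 MPa

36.63 MPa


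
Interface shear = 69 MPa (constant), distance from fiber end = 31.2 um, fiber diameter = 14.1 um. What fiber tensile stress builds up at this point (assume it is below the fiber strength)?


Force balance: sigma_f * (pi*d^2/4) = tau * (pi*d) * x  ->  sigma_f = 4 * tau * x / d
sigma_f = 4 * 69 * 31.2 / 14.1 = 610.7 MPa

610.7 MPa


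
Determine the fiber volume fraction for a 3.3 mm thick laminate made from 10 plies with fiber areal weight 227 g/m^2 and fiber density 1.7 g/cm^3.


Vf = n * FAW / (rho_f * h * 1000) = 10 * 227 / (1.7 * 3.3 * 1000) = 0.4046

0.4046


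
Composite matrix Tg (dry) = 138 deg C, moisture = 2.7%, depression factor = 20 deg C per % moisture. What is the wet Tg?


Tg_wet = Tg_dry - k*moisture = 138 - 20*2.7 = 84.0 deg C

84.0 deg C


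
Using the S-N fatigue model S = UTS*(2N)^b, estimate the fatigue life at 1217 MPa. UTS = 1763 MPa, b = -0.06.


N = 0.5 * (S/UTS)^(1/b) = 0.5 * (1217/1763)^(1/-0.06) = 240.8050 cycles

240.8050 cycles


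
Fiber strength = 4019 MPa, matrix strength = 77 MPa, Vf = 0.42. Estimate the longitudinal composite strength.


sigma_1 = sigma_f*Vf + sigma_m*(1-Vf) = 4019*0.42 + 77*0.58 = 1732.6 MPa

1732.6 MPa


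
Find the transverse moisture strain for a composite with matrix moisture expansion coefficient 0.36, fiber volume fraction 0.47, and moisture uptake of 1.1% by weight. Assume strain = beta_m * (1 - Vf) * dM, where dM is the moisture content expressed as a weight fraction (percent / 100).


dM = 1.1/100 = 0.011
strain = beta_m * (1-Vf) * dM = 0.36 * 0.53 * 0.011 = 0.0020988

0.0020988


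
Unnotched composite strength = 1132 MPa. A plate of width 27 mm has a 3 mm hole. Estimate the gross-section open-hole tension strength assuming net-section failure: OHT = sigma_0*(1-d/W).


OHT = sigma_0*(1-d/W) = 1132*(1-3/27) = 1006.2 MPa

1006.2 MPa


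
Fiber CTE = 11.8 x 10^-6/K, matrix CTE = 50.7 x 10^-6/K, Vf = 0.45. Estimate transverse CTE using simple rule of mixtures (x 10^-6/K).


alpha_2 = alpha_f*Vf + alpha_m*(1-Vf) = 11.8*0.45 + 50.7*0.55 = 33.2 x 10^-6/K

33.2 x 10^-6/K


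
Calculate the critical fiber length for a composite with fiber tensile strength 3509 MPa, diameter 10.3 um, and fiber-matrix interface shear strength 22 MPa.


Lc = sigma_f * d / (2 * tau_i) = 3509 * 10.3 / (2 * 22) = 821.4 um

821.4 um


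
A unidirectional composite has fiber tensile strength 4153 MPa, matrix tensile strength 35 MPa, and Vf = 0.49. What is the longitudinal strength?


sigma_1 = sigma_f*Vf + sigma_m*(1-Vf) = 4153*0.49 + 35*0.51 = 2052.8 MPa

2052.8 MPa


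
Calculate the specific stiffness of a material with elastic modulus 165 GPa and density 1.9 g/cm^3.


Specific stiffness = E/rho = 165/1.9 = 86.8 GPa/(g/cm^3)

86.8 GPa/(g/cm^3)


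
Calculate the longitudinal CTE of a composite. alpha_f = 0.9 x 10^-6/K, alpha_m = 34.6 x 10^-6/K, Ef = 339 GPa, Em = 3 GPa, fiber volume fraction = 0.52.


E1 = Ef*Vf + Em*(1-Vf) = 177.72
alpha_1 = (alpha_f*Ef*Vf + alpha_m*Em*(1-Vf))/E1 = 1.17 x 10^-6/K

1.17 x 10^-6/K


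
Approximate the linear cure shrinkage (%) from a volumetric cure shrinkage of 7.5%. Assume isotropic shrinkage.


Linear shrinkage ≈ vol_shrink/3 = 7.5/3 = 2.5%

2.5%


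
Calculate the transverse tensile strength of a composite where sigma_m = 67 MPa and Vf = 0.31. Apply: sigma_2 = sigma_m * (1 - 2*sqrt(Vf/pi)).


factor = 1 - 2*sqrt(0.31/pi) = 0.3717
sigma_2 = 67 * 0.3717 = 24.91 MPa

24.91 MPa


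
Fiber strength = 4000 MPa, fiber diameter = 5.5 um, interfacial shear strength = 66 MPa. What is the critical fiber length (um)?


Lc = sigma_f * d / (2 * tau_i) = 4000 * 5.5 / (2 * 66) = 166.7 um

166.7 um


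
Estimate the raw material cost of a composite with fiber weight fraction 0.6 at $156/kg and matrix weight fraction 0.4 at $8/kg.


Cost = cost_f*Wf + cost_m*Wm = 156*0.6 + 8*0.4 = $96.8/kg

$96.8/kg


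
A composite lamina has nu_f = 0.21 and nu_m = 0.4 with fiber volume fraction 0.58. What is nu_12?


nu_12 = nu_f*Vf + nu_m*(1-Vf) = 0.21*0.58 + 0.4*0.42 = 0.2898

0.2898


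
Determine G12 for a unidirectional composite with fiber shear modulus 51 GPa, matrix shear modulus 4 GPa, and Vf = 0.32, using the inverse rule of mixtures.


1/G12 = Vf/Gf + (1-Vf)/Gm = 0.32/51 + 0.68/4
G12 = 5.67 GPa

5.67 GPa


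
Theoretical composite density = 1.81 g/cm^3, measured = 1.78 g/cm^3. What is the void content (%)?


Void% = (rho_theo - rho_actual)/rho_theo * 100 = (1.81 - 1.78)/1.81 * 100 = 1.66%

1.66%


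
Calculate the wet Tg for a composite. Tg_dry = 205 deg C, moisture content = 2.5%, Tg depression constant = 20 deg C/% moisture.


Tg_wet = Tg_dry - k*moisture = 205 - 20*2.5 = 155.0 deg C

155.0 deg C


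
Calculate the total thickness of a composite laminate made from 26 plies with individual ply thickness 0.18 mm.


h = n * t_ply = 26 * 0.18 = 4.68 mm

4.68 mm


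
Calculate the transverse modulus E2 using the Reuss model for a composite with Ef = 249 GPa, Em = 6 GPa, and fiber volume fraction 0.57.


1/E2 = Vf/Ef + (1-Vf)/Em = 0.57/249 + 0.43/6
E2 = 13.52 GPa

13.52 GPa


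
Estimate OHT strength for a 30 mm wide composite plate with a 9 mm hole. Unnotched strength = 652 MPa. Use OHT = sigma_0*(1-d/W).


OHT = sigma_0*(1-d/W) = 652*(1-9/30) = 456.4 MPa

456.4 MPa


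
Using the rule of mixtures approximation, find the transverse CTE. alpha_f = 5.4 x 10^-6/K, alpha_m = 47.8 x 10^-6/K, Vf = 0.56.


alpha_2 = alpha_f*Vf + alpha_m*(1-Vf) = 5.4*0.56 + 47.8*0.44 = 24.1 x 10^-6/K

24.1 x 10^-6/K


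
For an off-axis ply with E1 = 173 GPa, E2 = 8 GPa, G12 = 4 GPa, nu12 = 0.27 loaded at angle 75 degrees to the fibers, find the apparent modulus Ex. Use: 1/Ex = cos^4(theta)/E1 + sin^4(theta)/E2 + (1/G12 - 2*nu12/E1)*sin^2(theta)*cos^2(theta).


cos^4(75) = 0.004487, sin^4(75) = 0.870513, sin^2(75)*cos^2(75) = 0.0625
1/G12 - 2*nu12/E1 = 1/4 - 2*0.27/173 = 0.246879 GPa^-1
1/Ex = 0.004487/173 + 0.870513/8 + 0.246879*0.0625 = 0.1242699 GPa^-1
Ex = 8.05 GPa

8.05 GPa


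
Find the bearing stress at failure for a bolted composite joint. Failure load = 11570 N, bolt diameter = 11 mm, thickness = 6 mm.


sigma_br = F/(d*h) = 11570/(11*6) = 175.3 MPa

175.3 MPa


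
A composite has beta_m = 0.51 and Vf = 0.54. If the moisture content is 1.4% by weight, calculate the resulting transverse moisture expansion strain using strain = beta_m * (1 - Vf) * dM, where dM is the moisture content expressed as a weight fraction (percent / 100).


dM = 1.4/100 = 0.014
strain = beta_m * (1-Vf) * dM = 0.51 * 0.46 * 0.014 = 0.0032844

0.0032844


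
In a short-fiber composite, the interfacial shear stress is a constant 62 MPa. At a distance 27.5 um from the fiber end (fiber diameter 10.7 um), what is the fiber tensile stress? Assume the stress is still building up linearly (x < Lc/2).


Force balance: sigma_f * (pi*d^2/4) = tau * (pi*d) * x  ->  sigma_f = 4 * tau * x / d
sigma_f = 4 * 62 * 27.5 / 10.7 = 637.4 MPa

637.4 MPa


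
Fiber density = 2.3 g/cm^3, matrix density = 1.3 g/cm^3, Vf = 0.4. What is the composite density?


rho_c = rho_f*Vf + rho_m*(1-Vf) = 2.3*0.4 + 1.3*0.6 = 1.7 g/cm^3

1.7 g/cm^3


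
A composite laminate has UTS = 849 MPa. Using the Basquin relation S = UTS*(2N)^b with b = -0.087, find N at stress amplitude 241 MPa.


N = 0.5 * (S/UTS)^(1/b) = 0.5 * (241/849)^(1/-0.087) = 966205.2720 cycles

966205.2720 cycles


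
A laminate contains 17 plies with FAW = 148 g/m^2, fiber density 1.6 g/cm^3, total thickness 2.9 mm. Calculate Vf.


Vf = n * FAW / (rho_f * h * 1000) = 17 * 148 / (1.6 * 2.9 * 1000) = 0.5422

0.5422


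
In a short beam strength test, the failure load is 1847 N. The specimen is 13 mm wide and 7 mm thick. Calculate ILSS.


ILSS = 3F/(4bh) = 3*1847/(4*13*7) = 15.22 MPa

15.22 MPa


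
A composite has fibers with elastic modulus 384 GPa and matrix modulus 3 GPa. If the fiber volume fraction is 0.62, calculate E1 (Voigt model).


E1 = Ef*Vf + Em*(1-Vf) = 384*0.62 + 3*0.38 = 239.22 GPa

239.22 GPa


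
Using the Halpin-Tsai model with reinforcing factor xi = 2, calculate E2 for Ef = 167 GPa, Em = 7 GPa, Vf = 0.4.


eta = (Ef/Em - 1)/(Ef/Em + xi) = (23.8571 - 1)/(23.8571 + 2) = 0.884
E2 = Em*(1+xi*eta*Vf)/(1-eta*Vf) = 18.49 GPa

18.49 GPa


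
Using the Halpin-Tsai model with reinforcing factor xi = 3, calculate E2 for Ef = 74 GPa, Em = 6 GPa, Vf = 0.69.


eta = (Ef/Em - 1)/(Ef/Em + xi) = (12.3333 - 1)/(12.3333 + 3) = 0.7391
E2 = Em*(1+xi*eta*Vf)/(1-eta*Vf) = 30.98 GPa

30.98 GPa


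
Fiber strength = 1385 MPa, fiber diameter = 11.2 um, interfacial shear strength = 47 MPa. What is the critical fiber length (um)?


Lc = sigma_f * d / (2 * tau_i) = 1385 * 11.2 / (2 * 47) = 165.0 um

165.0 um


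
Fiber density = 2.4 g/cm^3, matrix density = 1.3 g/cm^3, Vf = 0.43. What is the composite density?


rho_c = rho_f*Vf + rho_m*(1-Vf) = 2.4*0.43 + 1.3*0.57 = 1.773 g/cm^3

1.773 g/cm^3


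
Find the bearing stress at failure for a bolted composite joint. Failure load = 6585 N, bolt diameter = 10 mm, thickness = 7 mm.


sigma_br = F/(d*h) = 6585/(10*7) = 94.1 MPa

94.1 MPa


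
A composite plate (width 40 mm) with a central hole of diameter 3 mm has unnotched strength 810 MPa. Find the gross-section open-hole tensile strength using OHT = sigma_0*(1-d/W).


OHT = sigma_0*(1-d/W) = 810*(1-3/40) = 749.3 MPa

749.3 MPa


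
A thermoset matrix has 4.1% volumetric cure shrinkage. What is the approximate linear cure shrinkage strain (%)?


Linear shrinkage ≈ vol_shrink/3 = 4.1/3 = 1.367%

1.367%


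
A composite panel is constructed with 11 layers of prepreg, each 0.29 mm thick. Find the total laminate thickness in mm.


h = n * t_ply = 11 * 0.29 = 3.19 mm

3.19 mm


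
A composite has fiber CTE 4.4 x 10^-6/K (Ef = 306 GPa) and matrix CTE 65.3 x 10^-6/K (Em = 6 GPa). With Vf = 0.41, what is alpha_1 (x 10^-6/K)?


E1 = Ef*Vf + Em*(1-Vf) = 129.0
alpha_1 = (alpha_f*Ef*Vf + alpha_m*Em*(1-Vf))/E1 = 6.07 x 10^-6/K

6.07 x 10^-6/K


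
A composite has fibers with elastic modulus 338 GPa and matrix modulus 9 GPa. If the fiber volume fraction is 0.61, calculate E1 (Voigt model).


E1 = Ef*Vf + Em*(1-Vf) = 338*0.61 + 9*0.39 = 209.69 GPa

209.69 GPa


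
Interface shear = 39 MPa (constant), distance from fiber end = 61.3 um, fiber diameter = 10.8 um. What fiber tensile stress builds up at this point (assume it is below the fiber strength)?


Force balance: sigma_f * (pi*d^2/4) = tau * (pi*d) * x  ->  sigma_f = 4 * tau * x / d
sigma_f = 4 * 39 * 61.3 / 10.8 = 885.4 MPa

885.4 MPa


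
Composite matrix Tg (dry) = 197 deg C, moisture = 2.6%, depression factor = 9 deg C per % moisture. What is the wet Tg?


Tg_wet = Tg_dry - k*moisture = 197 - 9*2.6 = 173.6 deg C

173.6 deg C


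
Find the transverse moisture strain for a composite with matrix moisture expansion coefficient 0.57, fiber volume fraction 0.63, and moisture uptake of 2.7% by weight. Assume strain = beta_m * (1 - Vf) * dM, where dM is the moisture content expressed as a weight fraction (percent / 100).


dM = 2.7/100 = 0.027
strain = beta_m * (1-Vf) * dM = 0.57 * 0.37 * 0.027 = 0.0056943

0.0056943


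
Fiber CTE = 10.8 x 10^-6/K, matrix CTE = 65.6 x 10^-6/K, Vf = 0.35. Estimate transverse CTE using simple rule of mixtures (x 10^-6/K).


alpha_2 = alpha_f*Vf + alpha_m*(1-Vf) = 10.8*0.35 + 65.6*0.65 = 46.4 x 10^-6/K

46.4 x 10^-6/K


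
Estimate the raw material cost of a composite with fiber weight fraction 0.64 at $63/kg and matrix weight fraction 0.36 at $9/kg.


Cost = cost_f*Wf + cost_m*Wm = 63*0.64 + 9*0.36 = $43.56/kg

$43.56/kg


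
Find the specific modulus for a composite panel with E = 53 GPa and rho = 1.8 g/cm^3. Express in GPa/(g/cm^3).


Specific stiffness = E/rho = 53/1.8 = 29.4 GPa/(g/cm^3)

29.4 GPa/(g/cm^3)


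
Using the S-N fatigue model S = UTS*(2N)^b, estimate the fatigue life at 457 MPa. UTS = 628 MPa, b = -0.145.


N = 0.5 * (S/UTS)^(1/b) = 0.5 * (457/628)^(1/-0.145) = 4.4771 cycles

4.4771 cycles


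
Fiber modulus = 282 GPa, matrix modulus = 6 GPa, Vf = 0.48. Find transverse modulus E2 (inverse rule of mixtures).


1/E2 = Vf/Ef + (1-Vf)/Em = 0.48/282 + 0.52/6
E2 = 11.32 GPa

11.32 GPa


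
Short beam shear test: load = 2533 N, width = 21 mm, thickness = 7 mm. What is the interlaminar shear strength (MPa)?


ILSS = 3F/(4bh) = 3*2533/(4*21*7) = 12.92 MPa

12.92 MPa


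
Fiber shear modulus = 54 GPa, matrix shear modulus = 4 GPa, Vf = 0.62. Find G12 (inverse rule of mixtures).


1/G12 = Vf/Gf + (1-Vf)/Gm = 0.62/54 + 0.38/4
G12 = 9.39 GPa

9.39 GPa


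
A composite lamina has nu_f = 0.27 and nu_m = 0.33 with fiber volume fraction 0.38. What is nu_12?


nu_12 = nu_f*Vf + nu_m*(1-Vf) = 0.27*0.38 + 0.33*0.62 = 0.3072

0.3072


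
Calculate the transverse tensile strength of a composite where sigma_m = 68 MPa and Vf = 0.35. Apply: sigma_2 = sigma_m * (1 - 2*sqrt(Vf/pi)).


factor = 1 - 2*sqrt(0.35/pi) = 0.3324
sigma_2 = 68 * 0.3324 = 22.61 MPa

22.61 MPa


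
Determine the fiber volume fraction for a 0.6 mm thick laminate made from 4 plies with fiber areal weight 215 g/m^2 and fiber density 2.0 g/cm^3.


Vf = n * FAW / (rho_f * h * 1000) = 4 * 215 / (2.0 * 0.6 * 1000) = 0.7167

0.7167


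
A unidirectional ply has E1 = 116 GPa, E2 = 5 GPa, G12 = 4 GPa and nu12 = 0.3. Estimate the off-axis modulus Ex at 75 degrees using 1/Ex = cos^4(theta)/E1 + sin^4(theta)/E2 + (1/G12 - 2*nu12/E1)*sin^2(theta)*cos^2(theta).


cos^4(75) = 0.004487, sin^4(75) = 0.870513, sin^2(75)*cos^2(75) = 0.0625
1/G12 - 2*nu12/E1 = 1/4 - 2*0.3/116 = 0.244828 GPa^-1
1/Ex = 0.004487/116 + 0.870513/5 + 0.244828*0.0625 = 0.1894429 GPa^-1
Ex = 5.28 GPa

5.28 GPa


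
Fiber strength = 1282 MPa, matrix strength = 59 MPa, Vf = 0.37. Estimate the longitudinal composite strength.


sigma_1 = sigma_f*Vf + sigma_m*(1-Vf) = 1282*0.37 + 59*0.63 = 511.5 MPa

511.5 MPa


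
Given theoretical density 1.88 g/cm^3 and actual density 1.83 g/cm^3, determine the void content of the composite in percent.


Void% = (rho_theo - rho_actual)/rho_theo * 100 = (1.88 - 1.83)/1.88 * 100 = 2.66%

2.66%


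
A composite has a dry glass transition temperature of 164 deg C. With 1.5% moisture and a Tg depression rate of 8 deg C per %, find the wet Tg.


Tg_wet = Tg_dry - k*moisture = 164 - 8*1.5 = 152.0 deg C

152.0 deg C


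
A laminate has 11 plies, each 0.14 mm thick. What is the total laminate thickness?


h = n * t_ply = 11 * 0.14 = 1.54 mm

1.54 mm


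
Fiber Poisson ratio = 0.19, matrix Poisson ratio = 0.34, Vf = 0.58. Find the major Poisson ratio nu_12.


nu_12 = nu_f*Vf + nu_m*(1-Vf) = 0.19*0.58 + 0.34*0.42 = 0.253

0.253


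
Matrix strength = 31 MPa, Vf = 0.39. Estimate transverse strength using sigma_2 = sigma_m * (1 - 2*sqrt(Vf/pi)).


factor = 1 - 2*sqrt(0.39/pi) = 0.2953
sigma_2 = 31 * 0.2953 = 9.16 MPa

9.16 MPa


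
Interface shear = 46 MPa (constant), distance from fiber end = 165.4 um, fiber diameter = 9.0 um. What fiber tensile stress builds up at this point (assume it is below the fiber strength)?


Force balance: sigma_f * (pi*d^2/4) = tau * (pi*d) * x  ->  sigma_f = 4 * tau * x / d
sigma_f = 4 * 46 * 165.4 / 9.0 = 3381.5 MPa

3381.5 MPa


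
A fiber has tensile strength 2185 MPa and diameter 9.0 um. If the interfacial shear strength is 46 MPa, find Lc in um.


Lc = sigma_f * d / (2 * tau_i) = 2185 * 9.0 / (2 * 46) = 213.8 um

213.8 um


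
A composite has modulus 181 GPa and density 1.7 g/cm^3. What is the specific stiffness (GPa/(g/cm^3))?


Specific stiffness = E/rho = 181/1.7 = 106.5 GPa/(g/cm^3)

106.5 GPa/(g/cm^3)


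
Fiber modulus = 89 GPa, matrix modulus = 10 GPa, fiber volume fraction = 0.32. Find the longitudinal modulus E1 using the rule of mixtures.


E1 = Ef*Vf + Em*(1-Vf) = 89*0.32 + 10*0.68 = 35.28 GPa

35.28 GPa


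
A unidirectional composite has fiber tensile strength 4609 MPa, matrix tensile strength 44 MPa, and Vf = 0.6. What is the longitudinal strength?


sigma_1 = sigma_f*Vf + sigma_m*(1-Vf) = 4609*0.6 + 44*0.4 = 2783.0 MPa

2783.0 MPa


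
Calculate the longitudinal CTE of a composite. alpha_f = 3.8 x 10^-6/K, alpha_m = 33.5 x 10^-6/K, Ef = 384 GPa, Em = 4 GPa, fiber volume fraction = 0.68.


E1 = Ef*Vf + Em*(1-Vf) = 262.4
alpha_1 = (alpha_f*Ef*Vf + alpha_m*Em*(1-Vf))/E1 = 3.94 x 10^-6/K

3.94 x 10^-6/K


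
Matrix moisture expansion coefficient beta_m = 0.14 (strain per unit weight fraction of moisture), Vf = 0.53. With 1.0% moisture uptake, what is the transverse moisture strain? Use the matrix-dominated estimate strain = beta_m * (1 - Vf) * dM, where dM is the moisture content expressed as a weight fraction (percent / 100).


dM = 1.0/100 = 0.01
strain = beta_m * (1-Vf) * dM = 0.14 * 0.47 * 0.01 = 0.000658

0.000658


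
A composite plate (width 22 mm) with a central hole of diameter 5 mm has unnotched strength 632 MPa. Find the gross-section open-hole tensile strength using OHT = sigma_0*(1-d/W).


OHT = sigma_0*(1-d/W) = 632*(1-5/22) = 488.4 MPa

488.4 MPa


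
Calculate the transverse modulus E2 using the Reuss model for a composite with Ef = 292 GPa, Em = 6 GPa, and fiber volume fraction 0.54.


1/E2 = Vf/Ef + (1-Vf)/Em = 0.54/292 + 0.46/6
E2 = 12.74 GPa

12.74 GPa


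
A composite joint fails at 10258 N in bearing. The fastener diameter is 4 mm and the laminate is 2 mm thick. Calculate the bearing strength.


sigma_br = F/(d*h) = 10258/(4*2) = 1282.3 MPa

1282.3 MPa


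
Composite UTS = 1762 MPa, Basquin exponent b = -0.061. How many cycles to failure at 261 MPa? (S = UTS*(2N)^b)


N = 0.5 * (S/UTS)^(1/b) = 0.5 * (261/1762)^(1/-0.061) = 1.9730e+13 cycles

1.9730e+13 cycles


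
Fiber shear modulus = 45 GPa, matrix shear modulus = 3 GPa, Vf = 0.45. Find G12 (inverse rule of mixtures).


1/G12 = Vf/Gf + (1-Vf)/Gm = 0.45/45 + 0.55/3
G12 = 5.17 GPa

5.17 GPa


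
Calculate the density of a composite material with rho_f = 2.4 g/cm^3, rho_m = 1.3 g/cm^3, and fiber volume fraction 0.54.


rho_c = rho_f*Vf + rho_m*(1-Vf) = 2.4*0.54 + 1.3*0.46 = 1.894 g/cm^3

1.894 g/cm^3


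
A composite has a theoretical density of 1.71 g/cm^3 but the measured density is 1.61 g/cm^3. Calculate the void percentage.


Void% = (rho_theo - rho_actual)/rho_theo * 100 = (1.71 - 1.61)/1.71 * 100 = 5.85%

5.85%


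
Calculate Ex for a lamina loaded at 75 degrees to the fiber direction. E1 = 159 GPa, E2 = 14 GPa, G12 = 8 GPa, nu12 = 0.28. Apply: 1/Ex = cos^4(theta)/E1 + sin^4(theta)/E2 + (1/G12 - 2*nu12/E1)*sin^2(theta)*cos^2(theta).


cos^4(75) = 0.004487, sin^4(75) = 0.870513, sin^2(75)*cos^2(75) = 0.0625
1/G12 - 2*nu12/E1 = 1/8 - 2*0.28/159 = 0.121478 GPa^-1
1/Ex = 0.004487/159 + 0.870513/14 + 0.121478*0.0625 = 0.0698001 GPa^-1
Ex = 14.33 GPa

14.33 GPa


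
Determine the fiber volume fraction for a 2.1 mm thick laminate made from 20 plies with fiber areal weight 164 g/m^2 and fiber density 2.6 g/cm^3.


Vf = n * FAW / (rho_f * h * 1000) = 20 * 164 / (2.6 * 2.1 * 1000) = 0.6007

0.6007


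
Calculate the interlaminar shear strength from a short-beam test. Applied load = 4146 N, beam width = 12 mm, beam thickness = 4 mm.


ILSS = 3F/(4bh) = 3*4146/(4*12*4) = 64.78 MPa

64.78 MPa


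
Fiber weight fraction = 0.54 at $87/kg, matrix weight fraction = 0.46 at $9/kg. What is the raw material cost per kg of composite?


Cost = cost_f*Wf + cost_m*Wm = 87*0.54 + 9*0.46 = $51.12/kg

$51.12/kg


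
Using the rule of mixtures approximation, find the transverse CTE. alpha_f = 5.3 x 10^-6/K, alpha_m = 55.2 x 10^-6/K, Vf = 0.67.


alpha_2 = alpha_f*Vf + alpha_m*(1-Vf) = 5.3*0.67 + 55.2*0.33 = 21.8 x 10^-6/K

21.8 x 10^-6/K


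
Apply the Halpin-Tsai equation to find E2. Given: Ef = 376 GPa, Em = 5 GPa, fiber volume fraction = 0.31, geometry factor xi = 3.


eta = (Ef/Em - 1)/(Ef/Em + xi) = (75.2 - 1)/(75.2 + 3) = 0.9488
E2 = Em*(1+xi*eta*Vf)/(1-eta*Vf) = 13.33 GPa

13.33 GPa


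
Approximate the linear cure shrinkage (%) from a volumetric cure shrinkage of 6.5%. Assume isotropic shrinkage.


Linear shrinkage ≈ vol_shrink/3 = 6.5/3 = 2.167%

2.167%


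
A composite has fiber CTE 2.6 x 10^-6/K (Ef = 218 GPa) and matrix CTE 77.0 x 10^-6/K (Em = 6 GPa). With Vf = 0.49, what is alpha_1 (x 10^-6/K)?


E1 = Ef*Vf + Em*(1-Vf) = 109.88
alpha_1 = (alpha_f*Ef*Vf + alpha_m*Em*(1-Vf))/E1 = 4.67 x 10^-6/K

4.67 x 10^-6/K


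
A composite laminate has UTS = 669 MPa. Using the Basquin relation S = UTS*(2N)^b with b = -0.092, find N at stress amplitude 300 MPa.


N = 0.5 * (S/UTS)^(1/b) = 0.5 * (300/669)^(1/-0.092) = 3054.1645 cycles

3054.1645 cycles


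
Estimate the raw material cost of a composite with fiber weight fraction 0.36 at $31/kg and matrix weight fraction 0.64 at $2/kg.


Cost = cost_f*Wf + cost_m*Wm = 31*0.36 + 2*0.64 = $12.44/kg

$12.44/kg


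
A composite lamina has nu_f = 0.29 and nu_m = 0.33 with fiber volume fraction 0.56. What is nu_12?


nu_12 = nu_f*Vf + nu_m*(1-Vf) = 0.29*0.56 + 0.33*0.44 = 0.3076

0.3076


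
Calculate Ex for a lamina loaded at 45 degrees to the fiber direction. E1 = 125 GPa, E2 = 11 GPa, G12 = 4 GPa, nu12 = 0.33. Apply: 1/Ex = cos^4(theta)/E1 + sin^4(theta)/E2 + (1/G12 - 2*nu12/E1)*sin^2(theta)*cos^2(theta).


cos^4(45) = 0.25, sin^4(45) = 0.25, sin^2(45)*cos^2(45) = 0.25
1/G12 - 2*nu12/E1 = 1/4 - 2*0.33/125 = 0.24472 GPa^-1
1/Ex = 0.25/125 + 0.25/11 + 0.24472*0.25 = 0.0859073 GPa^-1
Ex = 11.64 GPa

11.64 GPa


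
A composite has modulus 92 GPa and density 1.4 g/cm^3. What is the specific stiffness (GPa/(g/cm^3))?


Specific stiffness = E/rho = 92/1.4 = 65.7 GPa/(g/cm^3)

65.7 GPa/(g/cm^3)


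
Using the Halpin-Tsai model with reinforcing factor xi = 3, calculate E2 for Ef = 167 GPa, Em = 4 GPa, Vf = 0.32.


eta = (Ef/Em - 1)/(Ef/Em + xi) = (41.75 - 1)/(41.75 + 3) = 0.9106
E2 = Em*(1+xi*eta*Vf)/(1-eta*Vf) = 10.58 GPa

10.58 GPa


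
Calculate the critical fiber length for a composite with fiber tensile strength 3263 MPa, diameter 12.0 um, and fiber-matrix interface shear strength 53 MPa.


Lc = sigma_f * d / (2 * tau_i) = 3263 * 12.0 / (2 * 53) = 369.4 um

369.4 um


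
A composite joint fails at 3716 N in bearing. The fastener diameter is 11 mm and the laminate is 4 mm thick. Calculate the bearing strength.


sigma_br = F/(d*h) = 3716/(11*4) = 84.5 MPa

84.5 MPa


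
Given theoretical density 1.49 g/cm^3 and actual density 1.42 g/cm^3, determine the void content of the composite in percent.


Void% = (rho_theo - rho_actual)/rho_theo * 100 = (1.49 - 1.42)/1.49 * 100 = 4.7%

4.7%


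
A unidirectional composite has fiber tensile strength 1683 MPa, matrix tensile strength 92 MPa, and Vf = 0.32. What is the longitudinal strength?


sigma_1 = sigma_f*Vf + sigma_m*(1-Vf) = 1683*0.32 + 92*0.68 = 601.1 MPa

601.1 MPa


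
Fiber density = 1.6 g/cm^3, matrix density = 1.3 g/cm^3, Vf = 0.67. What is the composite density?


rho_c = rho_f*Vf + rho_m*(1-Vf) = 1.6*0.67 + 1.3*0.33 = 1.501 g/cm^3

1.501 g/cm^3


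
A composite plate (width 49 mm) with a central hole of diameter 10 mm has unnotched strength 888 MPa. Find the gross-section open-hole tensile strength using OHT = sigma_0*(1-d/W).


OHT = sigma_0*(1-d/W) = 888*(1-10/49) = 706.8 MPa

706.8 MPa


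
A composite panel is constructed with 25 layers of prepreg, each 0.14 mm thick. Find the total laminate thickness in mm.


h = n * t_ply = 25 * 0.14 = 3.5 mm

3.5 mm


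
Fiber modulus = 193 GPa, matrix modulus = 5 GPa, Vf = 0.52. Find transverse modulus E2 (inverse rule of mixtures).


1/E2 = Vf/Ef + (1-Vf)/Em = 0.52/193 + 0.48/5
E2 = 10.13 GPa

10.13 GPa


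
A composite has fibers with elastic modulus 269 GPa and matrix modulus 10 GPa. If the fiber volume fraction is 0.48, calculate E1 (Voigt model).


E1 = Ef*Vf + Em*(1-Vf) = 269*0.48 + 10*0.52 = 134.32 GPa

134.32 GPa


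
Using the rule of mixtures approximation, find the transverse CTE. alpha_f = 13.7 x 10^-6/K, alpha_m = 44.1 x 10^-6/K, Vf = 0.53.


alpha_2 = alpha_f*Vf + alpha_m*(1-Vf) = 13.7*0.53 + 44.1*0.47 = 28.0 x 10^-6/K

28.0 x 10^-6/K


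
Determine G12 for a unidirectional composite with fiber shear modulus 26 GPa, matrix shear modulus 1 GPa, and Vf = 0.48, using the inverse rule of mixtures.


1/G12 = Vf/Gf + (1-Vf)/Gm = 0.48/26 + 0.52/1
G12 = 1.86 GPa

1.86 GPa


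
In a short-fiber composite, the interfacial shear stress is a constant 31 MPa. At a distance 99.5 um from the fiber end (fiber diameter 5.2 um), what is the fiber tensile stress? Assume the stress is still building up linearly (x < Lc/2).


Force balance: sigma_f * (pi*d^2/4) = tau * (pi*d) * x  ->  sigma_f = 4 * tau * x / d
sigma_f = 4 * 31 * 99.5 / 5.2 = 2372.7 MPa

2372.7 MPa


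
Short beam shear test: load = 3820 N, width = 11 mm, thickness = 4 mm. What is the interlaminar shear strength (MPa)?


ILSS = 3F/(4bh) = 3*3820/(4*11*4) = 65.11 MPa

65.11 MPa


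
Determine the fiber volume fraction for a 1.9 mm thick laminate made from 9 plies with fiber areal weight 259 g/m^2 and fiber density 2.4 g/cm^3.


Vf = n * FAW / (rho_f * h * 1000) = 9 * 259 / (2.4 * 1.9 * 1000) = 0.5112

0.5112


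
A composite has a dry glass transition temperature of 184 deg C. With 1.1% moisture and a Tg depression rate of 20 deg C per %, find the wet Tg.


Tg_wet = Tg_dry - k*moisture = 184 - 20*1.1 = 162.0 deg C

162.0 deg C


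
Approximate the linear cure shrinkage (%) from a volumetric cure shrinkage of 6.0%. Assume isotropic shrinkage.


Linear shrinkage ≈ vol_shrink/3 = 6.0/3 = 2.0%

2.0%


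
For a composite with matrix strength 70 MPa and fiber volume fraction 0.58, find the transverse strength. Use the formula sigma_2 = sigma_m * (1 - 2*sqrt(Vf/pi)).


factor = 1 - 2*sqrt(0.58/pi) = 0.1407
sigma_2 = 70 * 0.1407 = 9.85 MPa

9.85 MPa


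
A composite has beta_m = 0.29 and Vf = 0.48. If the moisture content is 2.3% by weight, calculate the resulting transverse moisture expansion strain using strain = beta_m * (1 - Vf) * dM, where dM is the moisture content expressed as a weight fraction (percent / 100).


dM = 2.3/100 = 0.023
strain = beta_m * (1-Vf) * dM = 0.29 * 0.52 * 0.023 = 0.0034684

0.0034684


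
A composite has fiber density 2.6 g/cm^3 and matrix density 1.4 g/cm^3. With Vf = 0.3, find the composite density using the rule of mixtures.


rho_c = rho_f*Vf + rho_m*(1-Vf) = 2.6*0.3 + 1.4*0.7 = 1.76 g/cm^3

1.76 g/cm^3


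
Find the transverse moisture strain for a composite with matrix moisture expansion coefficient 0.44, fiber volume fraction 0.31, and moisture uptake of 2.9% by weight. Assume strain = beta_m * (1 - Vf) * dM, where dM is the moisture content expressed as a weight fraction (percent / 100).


dM = 2.9/100 = 0.029
strain = beta_m * (1-Vf) * dM = 0.44 * 0.69 * 0.029 = 0.0088044

0.0088044


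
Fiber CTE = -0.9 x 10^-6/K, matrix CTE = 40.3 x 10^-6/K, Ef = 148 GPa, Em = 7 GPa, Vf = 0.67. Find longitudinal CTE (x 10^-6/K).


E1 = Ef*Vf + Em*(1-Vf) = 101.47
alpha_1 = (alpha_f*Ef*Vf + alpha_m*Em*(1-Vf))/E1 = 0.04 x 10^-6/K

0.04 x 10^-6/K


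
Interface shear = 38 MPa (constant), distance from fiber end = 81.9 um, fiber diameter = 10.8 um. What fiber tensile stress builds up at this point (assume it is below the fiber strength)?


Force balance: sigma_f * (pi*d^2/4) = tau * (pi*d) * x  ->  sigma_f = 4 * tau * x / d
sigma_f = 4 * 38 * 81.9 / 10.8 = 1152.7 MPa

1152.7 MPa


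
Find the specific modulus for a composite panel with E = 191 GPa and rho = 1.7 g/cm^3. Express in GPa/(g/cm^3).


Specific stiffness = E/rho = 191/1.7 = 112.4 GPa/(g/cm^3)

112.4 GPa/(g/cm^3)


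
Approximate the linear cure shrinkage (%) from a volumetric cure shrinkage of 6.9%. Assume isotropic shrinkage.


Linear shrinkage ≈ vol_shrink/3 = 6.9/3 = 2.3%

2.3%


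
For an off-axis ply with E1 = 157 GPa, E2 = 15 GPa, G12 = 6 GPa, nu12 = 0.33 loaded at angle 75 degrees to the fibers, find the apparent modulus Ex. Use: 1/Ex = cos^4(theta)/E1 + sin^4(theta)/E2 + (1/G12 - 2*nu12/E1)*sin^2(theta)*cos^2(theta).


cos^4(75) = 0.004487, sin^4(75) = 0.870513, sin^2(75)*cos^2(75) = 0.0625
1/G12 - 2*nu12/E1 = 1/6 - 2*0.33/157 = 0.162463 GPa^-1
1/Ex = 0.004487/157 + 0.870513/15 + 0.162463*0.0625 = 0.0682167 GPa^-1
Ex = 14.66 GPa

14.66 GPa


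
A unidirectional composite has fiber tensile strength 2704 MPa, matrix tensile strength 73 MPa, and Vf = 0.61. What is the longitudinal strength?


sigma_1 = sigma_f*Vf + sigma_m*(1-Vf) = 2704*0.61 + 73*0.39 = 1677.9 MPa

1677.9 MPa


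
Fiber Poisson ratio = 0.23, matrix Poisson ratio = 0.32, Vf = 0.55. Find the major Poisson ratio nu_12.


nu_12 = nu_f*Vf + nu_m*(1-Vf) = 0.23*0.55 + 0.32*0.45 = 0.2705

0.2705


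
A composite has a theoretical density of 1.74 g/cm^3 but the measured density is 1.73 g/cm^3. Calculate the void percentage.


Void% = (rho_theo - rho_actual)/rho_theo * 100 = (1.74 - 1.73)/1.74 * 100 = 0.57%

0.57%


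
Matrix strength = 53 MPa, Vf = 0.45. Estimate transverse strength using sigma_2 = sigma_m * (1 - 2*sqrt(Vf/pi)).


factor = 1 - 2*sqrt(0.45/pi) = 0.2431
sigma_2 = 53 * 0.2431 = 12.88 MPa

12.88 MPa


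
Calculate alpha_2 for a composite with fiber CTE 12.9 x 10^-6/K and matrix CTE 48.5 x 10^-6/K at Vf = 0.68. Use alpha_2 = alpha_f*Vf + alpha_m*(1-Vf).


alpha_2 = alpha_f*Vf + alpha_m*(1-Vf) = 12.9*0.68 + 48.5*0.32 = 24.3 x 10^-6/K

24.3 x 10^-6/K


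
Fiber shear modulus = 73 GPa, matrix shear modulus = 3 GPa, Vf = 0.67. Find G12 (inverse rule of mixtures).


1/G12 = Vf/Gf + (1-Vf)/Gm = 0.67/73 + 0.33/3
G12 = 8.39 GPa

8.39 GPa


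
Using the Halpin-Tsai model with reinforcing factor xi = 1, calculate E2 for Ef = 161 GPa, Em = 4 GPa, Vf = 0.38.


eta = (Ef/Em - 1)/(Ef/Em + xi) = (40.25 - 1)/(40.25 + 1) = 0.9515
E2 = Em*(1+xi*eta*Vf)/(1-eta*Vf) = 8.53 GPa

8.53 GPa


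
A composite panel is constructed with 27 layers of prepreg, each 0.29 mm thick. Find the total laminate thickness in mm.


h = n * t_ply = 27 * 0.29 = 7.83 mm

7.83 mm


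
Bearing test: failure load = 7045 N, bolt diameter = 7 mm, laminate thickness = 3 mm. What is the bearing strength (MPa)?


sigma_br = F/(d*h) = 7045/(7*3) = 335.5 MPa

335.5 MPa


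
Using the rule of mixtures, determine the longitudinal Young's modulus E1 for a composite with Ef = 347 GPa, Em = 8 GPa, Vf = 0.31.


E1 = Ef*Vf + Em*(1-Vf) = 347*0.31 + 8*0.69 = 113.09 GPa

113.09 GPa


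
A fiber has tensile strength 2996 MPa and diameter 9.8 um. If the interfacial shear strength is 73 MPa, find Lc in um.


Lc = sigma_f * d / (2 * tau_i) = 2996 * 9.8 / (2 * 73) = 201.1 um

201.1 um


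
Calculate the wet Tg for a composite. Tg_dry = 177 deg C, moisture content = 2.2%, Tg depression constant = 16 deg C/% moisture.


Tg_wet = Tg_dry - k*moisture = 177 - 16*2.2 = 141.8 deg C

141.8 deg C


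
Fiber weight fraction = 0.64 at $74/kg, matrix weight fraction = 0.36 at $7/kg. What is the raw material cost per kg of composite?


Cost = cost_f*Wf + cost_m*Wm = 74*0.64 + 7*0.36 = $49.88/kg

$49.88/kg


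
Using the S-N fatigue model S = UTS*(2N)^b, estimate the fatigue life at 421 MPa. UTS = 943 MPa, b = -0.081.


N = 0.5 * (S/UTS)^(1/b) = 0.5 * (421/943)^(1/-0.081) = 10538.8249 cycles

10538.8249 cycles


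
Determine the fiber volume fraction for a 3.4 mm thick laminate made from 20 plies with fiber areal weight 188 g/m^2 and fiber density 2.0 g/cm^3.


Vf = n * FAW / (rho_f * h * 1000) = 20 * 188 / (2.0 * 3.4 * 1000) = 0.5529

0.5529


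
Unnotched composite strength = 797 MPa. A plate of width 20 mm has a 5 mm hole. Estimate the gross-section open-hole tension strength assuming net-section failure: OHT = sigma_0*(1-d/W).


OHT = sigma_0*(1-d/W) = 797*(1-5/20) = 597.8 MPa

597.8 MPa


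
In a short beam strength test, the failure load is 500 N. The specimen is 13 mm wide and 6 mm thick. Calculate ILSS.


ILSS = 3F/(4bh) = 3*500/(4*13*6) = 4.81 MPa

4.81 MPa


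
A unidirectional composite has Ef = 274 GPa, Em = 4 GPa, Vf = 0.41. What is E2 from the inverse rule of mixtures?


1/E2 = Vf/Ef + (1-Vf)/Em = 0.41/274 + 0.59/4
E2 = 6.71 GPa

6.71 GPa


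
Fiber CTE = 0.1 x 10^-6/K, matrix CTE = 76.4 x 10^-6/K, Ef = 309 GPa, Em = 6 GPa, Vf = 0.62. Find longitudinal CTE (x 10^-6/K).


E1 = Ef*Vf + Em*(1-Vf) = 193.86
alpha_1 = (alpha_f*Ef*Vf + alpha_m*Em*(1-Vf))/E1 = 1.0 x 10^-6/K

1.0 x 10^-6/K


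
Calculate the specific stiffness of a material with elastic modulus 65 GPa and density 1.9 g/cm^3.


Specific stiffness = E/rho = 65/1.9 = 34.2 GPa/(g/cm^3)

34.2 GPa/(g/cm^3)


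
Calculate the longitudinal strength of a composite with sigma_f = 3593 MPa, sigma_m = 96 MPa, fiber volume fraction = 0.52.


sigma_1 = sigma_f*Vf + sigma_m*(1-Vf) = 3593*0.52 + 96*0.48 = 1914.4 MPa

1914.4 MPa


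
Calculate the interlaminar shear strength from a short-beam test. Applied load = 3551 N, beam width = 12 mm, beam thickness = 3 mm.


ILSS = 3F/(4bh) = 3*3551/(4*12*3) = 73.98 MPa

73.98 MPa


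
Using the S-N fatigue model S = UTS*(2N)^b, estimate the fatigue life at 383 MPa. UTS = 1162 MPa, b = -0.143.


N = 0.5 * (S/UTS)^(1/b) = 0.5 * (383/1162)^(1/-0.143) = 1173.9532 cycles

1173.9532 cycles


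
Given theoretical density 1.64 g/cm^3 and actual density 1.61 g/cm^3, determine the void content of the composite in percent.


Void% = (rho_theo - rho_actual)/rho_theo * 100 = (1.64 - 1.61)/1.64 * 100 = 1.83%

1.83%


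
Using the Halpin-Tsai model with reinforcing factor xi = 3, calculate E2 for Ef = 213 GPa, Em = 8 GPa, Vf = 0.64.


eta = (Ef/Em - 1)/(Ef/Em + xi) = (26.625 - 1)/(26.625 + 3) = 0.865
E2 = Em*(1+xi*eta*Vf)/(1-eta*Vf) = 47.68 GPa

47.68 GPa


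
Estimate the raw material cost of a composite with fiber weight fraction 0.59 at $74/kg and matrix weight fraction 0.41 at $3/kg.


Cost = cost_f*Wf + cost_m*Wm = 74*0.59 + 3*0.41 = $44.89/kg

$44.89/kg


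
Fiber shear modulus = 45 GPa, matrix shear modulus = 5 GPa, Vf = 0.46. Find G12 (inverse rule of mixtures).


1/G12 = Vf/Gf + (1-Vf)/Gm = 0.46/45 + 0.54/5
G12 = 8.46 GPa

8.46 GPa


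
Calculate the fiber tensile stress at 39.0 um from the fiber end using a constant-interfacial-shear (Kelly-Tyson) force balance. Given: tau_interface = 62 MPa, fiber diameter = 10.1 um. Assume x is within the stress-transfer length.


Force balance: sigma_f * (pi*d^2/4) = tau * (pi*d) * x  ->  sigma_f = 4 * tau * x / d
sigma_f = 4 * 62 * 39.0 / 10.1 = 957.6 MPa

957.6 MPa


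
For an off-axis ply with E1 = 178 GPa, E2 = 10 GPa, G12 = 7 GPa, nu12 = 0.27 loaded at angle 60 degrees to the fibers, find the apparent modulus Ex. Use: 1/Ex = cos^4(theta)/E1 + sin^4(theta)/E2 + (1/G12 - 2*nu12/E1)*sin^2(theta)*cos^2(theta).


cos^4(60) = 0.0625, sin^4(60) = 0.5625, sin^2(60)*cos^2(60) = 0.1875
1/G12 - 2*nu12/E1 = 1/7 - 2*0.27/178 = 0.139823 GPa^-1
1/Ex = 0.0625/178 + 0.5625/10 + 0.139823*0.1875 = 0.082818 GPa^-1
Ex = 12.07 GPa

12.07 GPa


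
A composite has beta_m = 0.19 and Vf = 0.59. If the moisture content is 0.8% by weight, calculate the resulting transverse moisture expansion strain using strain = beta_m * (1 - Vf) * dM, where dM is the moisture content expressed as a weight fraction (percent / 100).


dM = 0.8/100 = 0.008
strain = beta_m * (1-Vf) * dM = 0.19 * 0.41 * 0.008 = 0.0006232

0.0006232


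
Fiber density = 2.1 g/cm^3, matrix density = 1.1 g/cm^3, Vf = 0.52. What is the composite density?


rho_c = rho_f*Vf + rho_m*(1-Vf) = 2.1*0.52 + 1.1*0.48 = 1.62 g/cm^3

1.62 g/cm^3


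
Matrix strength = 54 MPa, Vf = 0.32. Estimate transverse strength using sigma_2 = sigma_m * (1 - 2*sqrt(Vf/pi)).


factor = 1 - 2*sqrt(0.32/pi) = 0.3617
sigma_2 = 54 * 0.3617 = 19.53 MPa

19.53 MPa


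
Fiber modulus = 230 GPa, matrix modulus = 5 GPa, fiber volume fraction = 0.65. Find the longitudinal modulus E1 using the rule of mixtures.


E1 = Ef*Vf + Em*(1-Vf) = 230*0.65 + 5*0.35 = 151.25 GPa

151.25 GPa


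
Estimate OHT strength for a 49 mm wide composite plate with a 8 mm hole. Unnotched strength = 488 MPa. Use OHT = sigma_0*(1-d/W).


OHT = sigma_0*(1-d/W) = 488*(1-8/49) = 408.3 MPa

408.3 MPa


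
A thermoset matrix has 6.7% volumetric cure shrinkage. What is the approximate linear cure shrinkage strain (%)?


Linear shrinkage ≈ vol_shrink/3 = 6.7/3 = 2.233%

2.233%


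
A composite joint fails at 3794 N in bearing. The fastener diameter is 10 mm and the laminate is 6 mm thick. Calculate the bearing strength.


sigma_br = F/(d*h) = 3794/(10*6) = 63.2 MPa

63.2 MPa


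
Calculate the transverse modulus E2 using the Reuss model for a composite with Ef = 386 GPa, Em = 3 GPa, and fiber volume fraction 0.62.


1/E2 = Vf/Ef + (1-Vf)/Em = 0.62/386 + 0.38/3
E2 = 7.8 GPa

7.8 GPa


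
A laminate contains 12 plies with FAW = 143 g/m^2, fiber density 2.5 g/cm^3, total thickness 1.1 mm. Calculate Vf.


Vf = n * FAW / (rho_f * h * 1000) = 12 * 143 / (2.5 * 1.1 * 1000) = 0.624

0.624


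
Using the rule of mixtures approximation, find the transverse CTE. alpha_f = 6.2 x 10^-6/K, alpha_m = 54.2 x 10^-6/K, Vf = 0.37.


alpha_2 = alpha_f*Vf + alpha_m*(1-Vf) = 6.2*0.37 + 54.2*0.63 = 36.4 x 10^-6/K

36.4 x 10^-6/K


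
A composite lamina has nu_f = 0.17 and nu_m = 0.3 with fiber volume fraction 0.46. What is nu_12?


nu_12 = nu_f*Vf + nu_m*(1-Vf) = 0.17*0.46 + 0.3*0.54 = 0.2402

0.2402


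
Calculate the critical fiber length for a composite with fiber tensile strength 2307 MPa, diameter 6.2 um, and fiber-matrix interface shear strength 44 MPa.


Lc = sigma_f * d / (2 * tau_i) = 2307 * 6.2 / (2 * 44) = 162.5 um

162.5 um


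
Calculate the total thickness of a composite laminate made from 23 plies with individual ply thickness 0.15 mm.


h = n * t_ply = 23 * 0.15 = 3.45 mm

3.45 mm


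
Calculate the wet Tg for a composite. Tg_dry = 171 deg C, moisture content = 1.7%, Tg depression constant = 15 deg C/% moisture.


Tg_wet = Tg_dry - k*moisture = 171 - 15*1.7 = 145.5 deg C

145.5 deg C


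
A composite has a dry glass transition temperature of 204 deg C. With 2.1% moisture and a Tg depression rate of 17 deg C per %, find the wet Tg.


Tg_wet = Tg_dry - k*moisture = 204 - 17*2.1 = 168.3 deg C

168.3 deg C


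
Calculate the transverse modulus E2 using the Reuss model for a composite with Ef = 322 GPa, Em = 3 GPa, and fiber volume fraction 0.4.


1/E2 = Vf/Ef + (1-Vf)/Em = 0.4/322 + 0.6/3
E2 = 4.97 GPa

4.97 GPa
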